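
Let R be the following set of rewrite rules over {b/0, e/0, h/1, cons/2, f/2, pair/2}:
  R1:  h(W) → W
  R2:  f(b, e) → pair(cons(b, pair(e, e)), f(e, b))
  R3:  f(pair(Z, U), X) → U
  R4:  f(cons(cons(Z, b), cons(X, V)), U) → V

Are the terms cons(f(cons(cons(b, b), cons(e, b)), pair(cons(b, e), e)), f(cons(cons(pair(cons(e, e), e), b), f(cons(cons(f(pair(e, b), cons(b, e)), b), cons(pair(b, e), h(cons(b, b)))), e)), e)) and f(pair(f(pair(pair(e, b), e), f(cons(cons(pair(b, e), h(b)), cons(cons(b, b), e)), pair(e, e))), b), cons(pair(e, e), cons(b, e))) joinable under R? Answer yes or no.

no — NF(t₁) = cons(b, b), NF(t₂) = b

Reduce t₁ = cons(f(cons(cons(b, b), cons(e, b)), pair(cons(b, e), e)), f(cons(cons(pair(cons(e, e), e), b), f(cons(cons(f(pair(e, b), cons(b, e)), b), cons(pair(b, e), h(cons(b, b)))), e)), e)):
1. cons(f(cons(cons(b, b), cons(e, b)), pair(cons(b, e), e)), f(cons(cons(pair(cons(e, e), e), b), f(cons(cons(f(pair(e, b), cons(b, e)), b), cons(pair(b, e), h(cons(b, b)))), e)), e))  →  cons(b, f(cons(cons(pair(cons(e, e), e), b), f(cons(cons(f(pair(e, b), cons(b, e)), b), cons(pair(b, e), h(cons(b, b)))), e)), e))   [R4 at 1]
2. cons(b, f(cons(cons(pair(cons(e, e), e), b), f(cons(cons(f(pair(e, b), cons(b, e)), b), cons(pair(b, e), h(cons(b, b)))), e)), e))  →  cons(b, f(cons(cons(pair(cons(e, e), e), b), h(cons(b, b))), e))   [R4 at 2.1.2]
3. cons(b, f(cons(cons(pair(cons(e, e), e), b), h(cons(b, b))), e))  →  cons(b, f(cons(cons(pair(cons(e, e), e), b), cons(b, b)), e))   [R1 at 2.1.2]
4. cons(b, f(cons(cons(pair(cons(e, e), e), b), cons(b, b)), e))  →  cons(b, b)   [R4 at 2]

Reduce t₂ = f(pair(f(pair(pair(e, b), e), f(cons(cons(pair(b, e), h(b)), cons(cons(b, b), e)), pair(e, e))), b), cons(pair(e, e), cons(b, e))):
1. f(pair(f(pair(pair(e, b), e), f(cons(cons(pair(b, e), h(b)), cons(cons(b, b), e)), pair(e, e))), b), cons(pair(e, e), cons(b, e)))  →  b   [R3 at ε]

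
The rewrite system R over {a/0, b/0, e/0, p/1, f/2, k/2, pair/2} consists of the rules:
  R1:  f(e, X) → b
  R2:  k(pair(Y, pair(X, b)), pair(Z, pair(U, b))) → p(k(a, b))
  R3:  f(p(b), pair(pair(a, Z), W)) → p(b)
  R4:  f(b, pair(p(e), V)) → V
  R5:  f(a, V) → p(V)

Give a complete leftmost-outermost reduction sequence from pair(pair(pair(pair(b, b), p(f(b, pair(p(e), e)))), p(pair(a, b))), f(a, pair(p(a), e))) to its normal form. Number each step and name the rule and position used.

1. pair(pair(pair(pair(b, b), p(f(b, pair(p(e), e)))), p(pair(a, b))), f(a, pair(p(a), e)))  →  pair(pair(pair(pair(b, b), p(e)), p(pair(a, b))), f(a, pair(p(a), e)))   [R4 at 1.1.2.1]
2. pair(pair(pair(pair(b, b), p(e)), p(pair(a, b))), f(a, pair(p(a), e)))  →  pair(pair(pair(pair(b, b), p(e)), p(pair(a, b))), p(pair(p(a), e)))   [R5 at 2]

pair(pair(pair(pair(b, b), p(e)), p(pair(a, b))), p(pair(p(a), e)))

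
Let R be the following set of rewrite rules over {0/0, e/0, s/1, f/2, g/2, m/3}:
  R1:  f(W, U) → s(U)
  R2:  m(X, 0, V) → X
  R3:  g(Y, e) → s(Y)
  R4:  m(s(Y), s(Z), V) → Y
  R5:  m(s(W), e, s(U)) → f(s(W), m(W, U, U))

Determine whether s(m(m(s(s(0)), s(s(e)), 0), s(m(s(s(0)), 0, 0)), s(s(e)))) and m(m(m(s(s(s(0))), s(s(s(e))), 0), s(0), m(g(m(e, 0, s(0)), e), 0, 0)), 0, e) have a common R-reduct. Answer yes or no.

yes — NF(t₁) = s(0), NF(t₂) = s(0)

Reduce t₁ = s(m(m(s(s(0)), s(s(e)), 0), s(m(s(s(0)), 0, 0)), s(s(e)))):
1. s(m(m(s(s(0)), s(s(e)), 0), s(m(s(s(0)), 0, 0)), s(s(e))))  →  s(m(s(0), s(m(s(s(0)), 0, 0)), s(s(e))))   [R4 at 1.1]
2. s(m(s(0), s(m(s(s(0)), 0, 0)), s(s(e))))  →  s(0)   [R4 at 1]

Reduce t₂ = m(m(m(s(s(s(0))), s(s(s(e))), 0), s(0), m(g(m(e, 0, s(0)), e), 0, 0)), 0, e):
1. m(m(m(s(s(s(0))), s(s(s(e))), 0), s(0), m(g(m(e, 0, s(0)), e), 0, 0)), 0, e)  →  m(m(s(s(s(0))), s(s(s(e))), 0), s(0), m(g(m(e, 0, s(0)), e), 0, 0))   [R2 at ε]
2. m(m(s(s(s(0))), s(s(s(e))), 0), s(0), m(g(m(e, 0, s(0)), e), 0, 0))  →  m(s(s(0)), s(0), m(g(m(e, 0, s(0)), e), 0, 0))   [R4 at 1]
3. m(s(s(0)), s(0), m(g(m(e, 0, s(0)), e), 0, 0))  →  s(0)   [R4 at ε]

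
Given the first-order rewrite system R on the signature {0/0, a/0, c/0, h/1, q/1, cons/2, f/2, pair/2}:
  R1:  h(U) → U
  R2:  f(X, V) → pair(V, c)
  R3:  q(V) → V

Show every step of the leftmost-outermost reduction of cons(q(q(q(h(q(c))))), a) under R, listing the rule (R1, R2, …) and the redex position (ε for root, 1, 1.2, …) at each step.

cons(c, a)

1. cons(q(q(q(h(q(c))))), a)  →  cons(q(q(h(q(c)))), a)   [R3 at 1]
2. cons(q(q(h(q(c)))), a)  →  cons(q(h(q(c))), a)   [R3 at 1]
3. cons(q(h(q(c))), a)  →  cons(h(q(c)), a)   [R3 at 1]
4. cons(h(q(c)), a)  →  cons(q(c), a)   [R1 at 1]
5. cons(q(c), a)  →  cons(c, a)   [R3 at 1]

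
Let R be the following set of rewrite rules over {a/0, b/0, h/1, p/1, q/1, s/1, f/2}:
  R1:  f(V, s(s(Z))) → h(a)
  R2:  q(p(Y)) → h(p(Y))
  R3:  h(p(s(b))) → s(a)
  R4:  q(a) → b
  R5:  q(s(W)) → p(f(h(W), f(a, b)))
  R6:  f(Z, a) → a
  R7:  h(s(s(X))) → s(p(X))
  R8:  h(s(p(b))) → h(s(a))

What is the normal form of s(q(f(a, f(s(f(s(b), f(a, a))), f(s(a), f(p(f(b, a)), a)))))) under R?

s(b)

1. s(q(f(a, f(s(f(s(b), f(a, a))), f(s(a), f(p(f(b, a)), a))))))  →  s(q(f(a, f(s(f(s(b), a)), f(s(a), f(p(f(b, a)), a))))))   [R6 at 1.1.2.1.1.2]
2. s(q(f(a, f(s(f(s(b), a)), f(s(a), f(p(f(b, a)), a))))))  →  s(q(f(a, f(s(a), f(s(a), f(p(f(b, a)), a))))))   [R6 at 1.1.2.1.1]
3. s(q(f(a, f(s(a), f(s(a), f(p(f(b, a)), a))))))  →  s(q(f(a, f(s(a), f(s(a), a)))))   [R6 at 1.1.2.2.2]
4. s(q(f(a, f(s(a), f(s(a), a)))))  →  s(q(f(a, f(s(a), a))))   [R6 at 1.1.2.2]
5. s(q(f(a, f(s(a), a))))  →  s(q(f(a, a)))   [R6 at 1.1.2]
6. s(q(f(a, a)))  →  s(q(a))   [R6 at 1.1]
7. s(q(a))  →  s(b)   [R4 at 1]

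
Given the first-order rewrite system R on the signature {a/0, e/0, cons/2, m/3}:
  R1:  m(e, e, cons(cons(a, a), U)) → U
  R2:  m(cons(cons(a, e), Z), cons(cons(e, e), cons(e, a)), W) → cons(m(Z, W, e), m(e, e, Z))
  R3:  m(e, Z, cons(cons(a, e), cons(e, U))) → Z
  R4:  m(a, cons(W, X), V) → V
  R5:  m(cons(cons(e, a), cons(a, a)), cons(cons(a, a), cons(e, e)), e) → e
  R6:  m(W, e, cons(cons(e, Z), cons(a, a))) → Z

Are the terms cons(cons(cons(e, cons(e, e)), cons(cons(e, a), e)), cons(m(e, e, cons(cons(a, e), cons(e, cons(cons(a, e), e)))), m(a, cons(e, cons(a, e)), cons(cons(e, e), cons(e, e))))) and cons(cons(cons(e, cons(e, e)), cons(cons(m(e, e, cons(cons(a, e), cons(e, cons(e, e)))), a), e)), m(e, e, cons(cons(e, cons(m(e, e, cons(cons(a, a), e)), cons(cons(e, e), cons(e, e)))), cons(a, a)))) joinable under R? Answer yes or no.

Reduce t₁ = cons(cons(cons(e, cons(e, e)), cons(cons(e, a), e)), cons(m(e, e, cons(cons(a, e), cons(e, cons(cons(a, e), e)))), m(a, cons(e, cons(a, e)), cons(cons(e, e), cons(e, e))))):
1. cons(cons(cons(e, cons(e, e)), cons(cons(e, a), e)), cons(m(e, e, cons(cons(a, e), cons(e, cons(cons(a, e), e)))), m(a, cons(e, cons(a, e)), cons(cons(e, e), cons(e, e)))))  →  cons(cons(cons(e, cons(e, e)), cons(cons(e, a), e)), cons(e, m(a, cons(e, cons(a, e)), cons(cons(e, e), cons(e, e)))))   [R3 at 2.1]
2. cons(cons(cons(e, cons(e, e)), cons(cons(e, a), e)), cons(e, m(a, cons(e, cons(a, e)), cons(cons(e, e), cons(e, e)))))  →  cons(cons(cons(e, cons(e, e)), cons(cons(e, a), e)), cons(e, cons(cons(e, e), cons(e, e))))   [R4 at 2.2]

Reduce t₂ = cons(cons(cons(e, cons(e, e)), cons(cons(m(e, e, cons(cons(a, e), cons(e, cons(e, e)))), a), e)), m(e, e, cons(cons(e, cons(m(e, e, cons(cons(a, a), e)), cons(cons(e, e), cons(e, e)))), cons(a, a)))):
1. cons(cons(cons(e, cons(e, e)), cons(cons(m(e, e, cons(cons(a, e), cons(e, cons(e, e)))), a), e)), m(e, e, cons(cons(e, cons(m(e, e, cons(cons(a, a), e)), cons(cons(e, e), cons(e, e)))), cons(a, a))))  →  cons(cons(cons(e, cons(e, e)), cons(cons(e, a), e)), m(e, e, cons(cons(e, cons(m(e, e, cons(cons(a, a), e)), cons(cons(e, e), cons(e, e)))), cons(a, a))))   [R3 at 1.2.1.1]
2. cons(cons(cons(e, cons(e, e)), cons(cons(e, a), e)), m(e, e, cons(cons(e, cons(m(e, e, cons(cons(a, a), e)), cons(cons(e, e), cons(e, e)))), cons(a, a))))  →  cons(cons(cons(e, cons(e, e)), cons(cons(e, a), e)), cons(m(e, e, cons(cons(a, a), e)), cons(cons(e, e), cons(e, e))))   [R6 at 2]
3. cons(cons(cons(e, cons(e, e)), cons(cons(e, a), e)), cons(m(e, e, cons(cons(a, a), e)), cons(cons(e, e), cons(e, e))))  →  cons(cons(cons(e, cons(e, e)), cons(cons(e, a), e)), cons(e, cons(cons(e, e), cons(e, e))))   [R1 at 2.1]

yes — NF(t₁) = cons(cons(cons(e, cons(e, e)), cons(cons(e, a), e)), cons(e, cons(cons(e, e), cons(e, e)))), NF(t₂) = cons(cons(cons(e, cons(e, e)), cons(cons(e, a), e)), cons(e, cons(cons(e, e), cons(e, e))))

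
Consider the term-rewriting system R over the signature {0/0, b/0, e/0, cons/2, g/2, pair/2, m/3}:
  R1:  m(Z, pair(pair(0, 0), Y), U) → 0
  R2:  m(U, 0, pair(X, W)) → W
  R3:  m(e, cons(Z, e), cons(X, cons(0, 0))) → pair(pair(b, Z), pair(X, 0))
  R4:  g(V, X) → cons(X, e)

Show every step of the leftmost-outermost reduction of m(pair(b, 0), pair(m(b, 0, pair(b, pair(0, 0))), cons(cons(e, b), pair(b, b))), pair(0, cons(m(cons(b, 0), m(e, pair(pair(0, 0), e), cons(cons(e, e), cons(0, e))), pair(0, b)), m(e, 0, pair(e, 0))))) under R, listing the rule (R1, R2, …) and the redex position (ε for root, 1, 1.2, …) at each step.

1. m(pair(b, 0), pair(m(b, 0, pair(b, pair(0, 0))), cons(cons(e, b), pair(b, b))), pair(0, cons(m(cons(b, 0), m(e, pair(pair(0, 0), e), cons(cons(e, e), cons(0, e))), pair(0, b)), m(e, 0, pair(e, 0)))))  →  m(pair(b, 0), pair(pair(0, 0), cons(cons(e, b), pair(b, b))), pair(0, cons(m(cons(b, 0), m(e, pair(pair(0, 0), e), cons(cons(e, e), cons(0, e))), pair(0, b)), m(e, 0, pair(e, 0)))))   [R2 at 2.1]
2. m(pair(b, 0), pair(pair(0, 0), cons(cons(e, b), pair(b, b))), pair(0, cons(m(cons(b, 0), m(e, pair(pair(0, 0), e), cons(cons(e, e), cons(0, e))), pair(0, b)), m(e, 0, pair(e, 0)))))  →  0   [R1 at ε]

0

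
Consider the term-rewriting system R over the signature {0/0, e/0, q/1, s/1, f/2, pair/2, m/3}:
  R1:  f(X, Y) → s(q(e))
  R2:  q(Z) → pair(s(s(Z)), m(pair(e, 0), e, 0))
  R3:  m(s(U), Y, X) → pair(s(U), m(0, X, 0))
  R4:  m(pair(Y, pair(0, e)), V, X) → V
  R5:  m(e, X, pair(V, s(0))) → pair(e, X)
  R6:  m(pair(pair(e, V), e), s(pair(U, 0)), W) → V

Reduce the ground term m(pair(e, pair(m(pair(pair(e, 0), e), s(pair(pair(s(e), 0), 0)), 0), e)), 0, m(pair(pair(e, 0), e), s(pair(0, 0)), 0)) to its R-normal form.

0

1. m(pair(e, pair(m(pair(pair(e, 0), e), s(pair(pair(s(e), 0), 0)), 0), e)), 0, m(pair(pair(e, 0), e), s(pair(0, 0)), 0))  →  m(pair(e, pair(0, e)), 0, m(pair(pair(e, 0), e), s(pair(0, 0)), 0))   [R6 at 1.2.1]
2. m(pair(e, pair(0, e)), 0, m(pair(pair(e, 0), e), s(pair(0, 0)), 0))  →  0   [R4 at ε]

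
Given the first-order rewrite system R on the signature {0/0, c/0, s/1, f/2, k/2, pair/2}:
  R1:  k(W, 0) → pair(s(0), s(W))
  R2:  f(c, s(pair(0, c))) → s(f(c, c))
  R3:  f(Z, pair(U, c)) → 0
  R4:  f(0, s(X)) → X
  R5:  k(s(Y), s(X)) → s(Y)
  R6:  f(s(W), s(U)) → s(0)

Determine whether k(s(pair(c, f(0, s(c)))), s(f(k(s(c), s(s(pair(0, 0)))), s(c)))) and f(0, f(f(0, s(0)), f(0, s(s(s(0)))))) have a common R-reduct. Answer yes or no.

Reduce t₁ = k(s(pair(c, f(0, s(c)))), s(f(k(s(c), s(s(pair(0, 0)))), s(c)))):
1. k(s(pair(c, f(0, s(c)))), s(f(k(s(c), s(s(pair(0, 0)))), s(c))))  →  s(pair(c, f(0, s(c))))   [R5 at ε]
2. s(pair(c, f(0, s(c))))  →  s(pair(c, c))   [R4 at 1.2]

Reduce t₂ = f(0, f(f(0, s(0)), f(0, s(s(s(0)))))):
1. f(0, f(f(0, s(0)), f(0, s(s(s(0))))))  →  f(0, f(0, f(0, s(s(s(0))))))   [R4 at 2.1]
2. f(0, f(0, f(0, s(s(s(0))))))  →  f(0, f(0, s(s(0))))   [R4 at 2.2]
3. f(0, f(0, s(s(0))))  →  f(0, s(0))   [R4 at 2]
4. f(0, s(0))  →  0   [R4 at ε]

no — NF(t₁) = s(pair(c, c)), NF(t₂) = 0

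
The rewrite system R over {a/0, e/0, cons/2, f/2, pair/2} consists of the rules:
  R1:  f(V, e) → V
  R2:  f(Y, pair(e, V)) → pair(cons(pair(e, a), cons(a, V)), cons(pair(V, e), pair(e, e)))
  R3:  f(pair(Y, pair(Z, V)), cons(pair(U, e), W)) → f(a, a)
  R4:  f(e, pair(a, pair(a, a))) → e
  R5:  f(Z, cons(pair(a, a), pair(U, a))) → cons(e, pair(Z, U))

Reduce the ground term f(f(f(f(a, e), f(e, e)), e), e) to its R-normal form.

1. f(f(f(f(a, e), f(e, e)), e), e)  →  f(f(f(a, e), f(e, e)), e)   [R1 at ε]
2. f(f(f(a, e), f(e, e)), e)  →  f(f(a, e), f(e, e))   [R1 at ε]
3. f(f(a, e), f(e, e))  →  f(a, f(e, e))   [R1 at 1]
4. f(a, f(e, e))  →  f(a, e)   [R1 at 2]
5. f(a, e)  →  a   [R1 at ε]

a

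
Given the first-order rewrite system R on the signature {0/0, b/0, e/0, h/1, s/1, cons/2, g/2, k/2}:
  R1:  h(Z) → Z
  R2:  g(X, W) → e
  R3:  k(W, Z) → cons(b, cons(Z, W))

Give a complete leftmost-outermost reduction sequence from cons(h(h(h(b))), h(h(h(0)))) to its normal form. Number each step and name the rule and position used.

cons(b, 0)

1. cons(h(h(h(b))), h(h(h(0))))  →  cons(h(h(b)), h(h(h(0))))   [R1 at 1]
2. cons(h(h(b)), h(h(h(0))))  →  cons(h(b), h(h(h(0))))   [R1 at 1]
3. cons(h(b), h(h(h(0))))  →  cons(b, h(h(h(0))))   [R1 at 1]
4. cons(b, h(h(h(0))))  →  cons(b, h(h(0)))   [R1 at 2]
5. cons(b, h(h(0)))  →  cons(b, h(0))   [R1 at 2]
6. cons(b, h(0))  →  cons(b, 0)   [R1 at 2]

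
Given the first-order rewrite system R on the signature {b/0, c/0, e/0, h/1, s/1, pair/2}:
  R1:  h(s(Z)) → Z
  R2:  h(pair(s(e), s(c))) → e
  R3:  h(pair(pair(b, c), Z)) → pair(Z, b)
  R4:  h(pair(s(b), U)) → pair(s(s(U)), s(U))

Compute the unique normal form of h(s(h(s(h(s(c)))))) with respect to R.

c

1. h(s(h(s(h(s(c))))))  →  h(s(h(s(c))))   [R1 at ε]
2. h(s(h(s(c))))  →  h(s(c))   [R1 at ε]
3. h(s(c))  →  c   [R1 at ε]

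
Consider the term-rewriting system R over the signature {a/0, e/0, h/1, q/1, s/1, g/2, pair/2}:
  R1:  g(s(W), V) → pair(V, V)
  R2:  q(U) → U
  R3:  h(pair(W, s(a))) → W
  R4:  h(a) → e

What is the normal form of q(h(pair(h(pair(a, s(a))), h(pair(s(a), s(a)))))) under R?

1. q(h(pair(h(pair(a, s(a))), h(pair(s(a), s(a))))))  →  h(pair(h(pair(a, s(a))), h(pair(s(a), s(a)))))   [R2 at ε]
2. h(pair(h(pair(a, s(a))), h(pair(s(a), s(a)))))  →  h(pair(a, h(pair(s(a), s(a)))))   [R3 at 1.1]
3. h(pair(a, h(pair(s(a), s(a)))))  →  h(pair(a, s(a)))   [R3 at 1.2]
4. h(pair(a, s(a)))  →  a   [R3 at ε]

a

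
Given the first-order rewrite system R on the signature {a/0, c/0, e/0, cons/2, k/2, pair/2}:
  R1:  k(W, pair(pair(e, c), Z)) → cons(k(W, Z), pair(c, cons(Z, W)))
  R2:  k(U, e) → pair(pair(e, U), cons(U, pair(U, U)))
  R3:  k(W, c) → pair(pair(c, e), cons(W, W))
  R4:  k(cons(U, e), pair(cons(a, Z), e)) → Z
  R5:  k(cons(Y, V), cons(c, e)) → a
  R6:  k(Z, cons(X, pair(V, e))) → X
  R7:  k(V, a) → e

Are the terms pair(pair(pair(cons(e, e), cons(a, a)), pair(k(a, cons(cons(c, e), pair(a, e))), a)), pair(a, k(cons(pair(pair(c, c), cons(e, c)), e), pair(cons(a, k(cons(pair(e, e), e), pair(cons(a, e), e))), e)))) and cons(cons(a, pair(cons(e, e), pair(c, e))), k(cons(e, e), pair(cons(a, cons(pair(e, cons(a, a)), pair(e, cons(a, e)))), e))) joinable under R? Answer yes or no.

no — NF(t₁) = pair(pair(pair(cons(e, e), cons(a, a)), pair(cons(c, e), a)), pair(a, e)), NF(t₂) = cons(cons(a, pair(cons(e, e), pair(c, e))), cons(pair(e, cons(a, a)), pair(e, cons(a, e))))

Reduce t₁ = pair(pair(pair(cons(e, e), cons(a, a)), pair(k(a, cons(cons(c, e), pair(a, e))), a)), pair(a, k(cons(pair(pair(c, c), cons(e, c)), e), pair(cons(a, k(cons(pair(e, e), e), pair(cons(a, e), e))), e)))):
1. pair(pair(pair(cons(e, e), cons(a, a)), pair(k(a, cons(cons(c, e), pair(a, e))), a)), pair(a, k(cons(pair(pair(c, c), cons(e, c)), e), pair(cons(a, k(cons(pair(e, e), e), pair(cons(a, e), e))), e))))  →  pair(pair(pair(cons(e, e), cons(a, a)), pair(cons(c, e), a)), pair(a, k(cons(pair(pair(c, c), cons(e, c)), e), pair(cons(a, k(cons(pair(e, e), e), pair(cons(a, e), e))), e))))   [R6 at 1.2.1]
2. pair(pair(pair(cons(e, e), cons(a, a)), pair(cons(c, e), a)), pair(a, k(cons(pair(pair(c, c), cons(e, c)), e), pair(cons(a, k(cons(pair(e, e), e), pair(cons(a, e), e))), e))))  →  pair(pair(pair(cons(e, e), cons(a, a)), pair(cons(c, e), a)), pair(a, k(cons(pair(e, e), e), pair(cons(a, e), e))))   [R4 at 2.2]
3. pair(pair(pair(cons(e, e), cons(a, a)), pair(cons(c, e), a)), pair(a, k(cons(pair(e, e), e), pair(cons(a, e), e))))  →  pair(pair(pair(cons(e, e), cons(a, a)), pair(cons(c, e), a)), pair(a, e))   [R4 at 2.2]

Reduce t₂ = cons(cons(a, pair(cons(e, e), pair(c, e))), k(cons(e, e), pair(cons(a, cons(pair(e, cons(a, a)), pair(e, cons(a, e)))), e))):
1. cons(cons(a, pair(cons(e, e), pair(c, e))), k(cons(e, e), pair(cons(a, cons(pair(e, cons(a, a)), pair(e, cons(a, e)))), e)))  →  cons(cons(a, pair(cons(e, e), pair(c, e))), cons(pair(e, cons(a, a)), pair(e, cons(a, e))))   [R4 at 2]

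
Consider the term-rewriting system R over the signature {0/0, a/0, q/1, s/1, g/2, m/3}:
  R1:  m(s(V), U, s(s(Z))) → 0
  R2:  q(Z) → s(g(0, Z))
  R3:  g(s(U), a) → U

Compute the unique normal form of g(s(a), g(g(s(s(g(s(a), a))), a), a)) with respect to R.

a

1. g(s(a), g(g(s(s(g(s(a), a))), a), a))  →  g(s(a), g(s(g(s(a), a)), a))   [R3 at 2.1]
2. g(s(a), g(s(g(s(a), a)), a))  →  g(s(a), g(s(a), a))   [R3 at 2]
3. g(s(a), g(s(a), a))  →  g(s(a), a)   [R3 at 2]
4. g(s(a), a)  →  a   [R3 at ε]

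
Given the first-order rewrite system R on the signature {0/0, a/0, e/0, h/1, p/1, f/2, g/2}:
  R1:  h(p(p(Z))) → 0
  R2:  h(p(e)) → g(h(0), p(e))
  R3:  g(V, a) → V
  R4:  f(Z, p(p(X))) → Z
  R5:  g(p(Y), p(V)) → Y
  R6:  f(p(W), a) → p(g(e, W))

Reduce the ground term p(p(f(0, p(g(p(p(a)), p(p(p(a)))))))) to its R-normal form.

p(p(0))

1. p(p(f(0, p(g(p(p(a)), p(p(p(a))))))))  →  p(p(f(0, p(p(a)))))   [R5 at 1.1.2.1]
2. p(p(f(0, p(p(a)))))  →  p(p(0))   [R4 at 1.1]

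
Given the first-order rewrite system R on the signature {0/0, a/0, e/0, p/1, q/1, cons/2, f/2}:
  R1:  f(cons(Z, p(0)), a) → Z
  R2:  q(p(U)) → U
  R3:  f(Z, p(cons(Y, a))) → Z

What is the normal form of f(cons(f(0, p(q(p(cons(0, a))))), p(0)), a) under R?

1. f(cons(f(0, p(q(p(cons(0, a))))), p(0)), a)  →  f(0, p(q(p(cons(0, a)))))   [R1 at ε]
2. f(0, p(q(p(cons(0, a)))))  →  f(0, p(cons(0, a)))   [R2 at 2.1]
3. f(0, p(cons(0, a)))  →  0   [R3 at ε]

0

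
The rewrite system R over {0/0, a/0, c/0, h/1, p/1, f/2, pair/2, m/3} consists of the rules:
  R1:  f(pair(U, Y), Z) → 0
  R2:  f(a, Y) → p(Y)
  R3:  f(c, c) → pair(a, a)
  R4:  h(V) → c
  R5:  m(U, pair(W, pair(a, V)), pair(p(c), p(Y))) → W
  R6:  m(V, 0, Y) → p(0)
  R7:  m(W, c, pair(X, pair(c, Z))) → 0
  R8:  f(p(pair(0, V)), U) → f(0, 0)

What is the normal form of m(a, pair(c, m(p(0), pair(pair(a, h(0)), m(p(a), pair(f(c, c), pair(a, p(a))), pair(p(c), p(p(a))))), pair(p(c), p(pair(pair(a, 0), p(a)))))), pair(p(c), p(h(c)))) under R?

1. m(a, pair(c, m(p(0), pair(pair(a, h(0)), m(p(a), pair(f(c, c), pair(a, p(a))), pair(p(c), p(p(a))))), pair(p(c), p(pair(pair(a, 0), p(a)))))), pair(p(c), p(h(c))))  →  m(a, pair(c, m(p(0), pair(pair(a, c), m(p(a), pair(f(c, c), pair(a, p(a))), pair(p(c), p(p(a))))), pair(p(c), p(pair(pair(a, 0), p(a)))))), pair(p(c), p(h(c))))   [R4 at 2.2.2.1.2]
2. m(a, pair(c, m(p(0), pair(pair(a, c), m(p(a), pair(f(c, c), pair(a, p(a))), pair(p(c), p(p(a))))), pair(p(c), p(pair(pair(a, 0), p(a)))))), pair(p(c), p(h(c))))  →  m(a, pair(c, m(p(0), pair(pair(a, c), f(c, c)), pair(p(c), p(pair(pair(a, 0), p(a)))))), pair(p(c), p(h(c))))   [R5 at 2.2.2.2]
3. m(a, pair(c, m(p(0), pair(pair(a, c), f(c, c)), pair(p(c), p(pair(pair(a, 0), p(a)))))), pair(p(c), p(h(c))))  →  m(a, pair(c, m(p(0), pair(pair(a, c), pair(a, a)), pair(p(c), p(pair(pair(a, 0), p(a)))))), pair(p(c), p(h(c))))   [R3 at 2.2.2.2]
4. m(a, pair(c, m(p(0), pair(pair(a, c), pair(a, a)), pair(p(c), p(pair(pair(a, 0), p(a)))))), pair(p(c), p(h(c))))  →  m(a, pair(c, pair(a, c)), pair(p(c), p(h(c))))   [R5 at 2.2]
5. m(a, pair(c, pair(a, c)), pair(p(c), p(h(c))))  →  c   [R5 at ε]

c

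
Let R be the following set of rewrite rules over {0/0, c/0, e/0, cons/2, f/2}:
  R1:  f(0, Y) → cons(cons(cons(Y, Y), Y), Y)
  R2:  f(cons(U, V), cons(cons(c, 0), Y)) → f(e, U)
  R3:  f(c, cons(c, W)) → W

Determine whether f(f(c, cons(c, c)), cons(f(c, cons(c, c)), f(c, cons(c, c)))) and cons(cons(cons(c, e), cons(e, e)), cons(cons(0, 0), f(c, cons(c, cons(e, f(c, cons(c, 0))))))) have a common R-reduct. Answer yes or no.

Reduce t₁ = f(f(c, cons(c, c)), cons(f(c, cons(c, c)), f(c, cons(c, c)))):
1. f(f(c, cons(c, c)), cons(f(c, cons(c, c)), f(c, cons(c, c))))  →  f(c, cons(f(c, cons(c, c)), f(c, cons(c, c))))   [R3 at 1]
2. f(c, cons(f(c, cons(c, c)), f(c, cons(c, c))))  →  f(c, cons(c, f(c, cons(c, c))))   [R3 at 2.1]
3. f(c, cons(c, f(c, cons(c, c))))  →  f(c, cons(c, c))   [R3 at ε]
4. f(c, cons(c, c))  →  c   [R3 at ε]

Reduce t₂ = cons(cons(cons(c, e), cons(e, e)), cons(cons(0, 0), f(c, cons(c, cons(e, f(c, cons(c, 0))))))):
1. cons(cons(cons(c, e), cons(e, e)), cons(cons(0, 0), f(c, cons(c, cons(e, f(c, cons(c, 0)))))))  →  cons(cons(cons(c, e), cons(e, e)), cons(cons(0, 0), cons(e, f(c, cons(c, 0)))))   [R3 at 2.2]
2. cons(cons(cons(c, e), cons(e, e)), cons(cons(0, 0), cons(e, f(c, cons(c, 0)))))  →  cons(cons(cons(c, e), cons(e, e)), cons(cons(0, 0), cons(e, 0)))   [R3 at 2.2.2]

no — NF(t₁) = c, NF(t₂) = cons(cons(cons(c, e), cons(e, e)), cons(cons(0, 0), cons(e, 0)))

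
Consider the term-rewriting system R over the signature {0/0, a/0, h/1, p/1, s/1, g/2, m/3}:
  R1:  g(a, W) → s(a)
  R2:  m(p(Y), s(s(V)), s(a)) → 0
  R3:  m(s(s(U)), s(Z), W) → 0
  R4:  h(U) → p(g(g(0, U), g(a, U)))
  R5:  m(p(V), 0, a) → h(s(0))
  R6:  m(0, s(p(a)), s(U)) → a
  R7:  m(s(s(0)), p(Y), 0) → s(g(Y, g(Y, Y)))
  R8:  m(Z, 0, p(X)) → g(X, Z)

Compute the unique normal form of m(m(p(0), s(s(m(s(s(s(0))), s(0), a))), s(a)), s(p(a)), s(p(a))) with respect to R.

a

1. m(m(p(0), s(s(m(s(s(s(0))), s(0), a))), s(a)), s(p(a)), s(p(a)))  →  m(0, s(p(a)), s(p(a)))   [R2 at 1]
2. m(0, s(p(a)), s(p(a)))  →  a   [R6 at ε]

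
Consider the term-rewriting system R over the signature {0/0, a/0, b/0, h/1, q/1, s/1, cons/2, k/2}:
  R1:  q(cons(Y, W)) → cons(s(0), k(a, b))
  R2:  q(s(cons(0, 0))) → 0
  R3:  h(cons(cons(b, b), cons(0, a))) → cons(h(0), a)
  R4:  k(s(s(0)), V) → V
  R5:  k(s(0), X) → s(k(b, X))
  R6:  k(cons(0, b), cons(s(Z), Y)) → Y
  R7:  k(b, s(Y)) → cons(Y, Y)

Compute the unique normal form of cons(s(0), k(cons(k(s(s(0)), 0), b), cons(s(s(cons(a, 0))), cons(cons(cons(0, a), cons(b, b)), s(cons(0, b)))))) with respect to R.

cons(s(0), cons(cons(cons(0, a), cons(b, b)), s(cons(0, b))))

1. cons(s(0), k(cons(k(s(s(0)), 0), b), cons(s(s(cons(a, 0))), cons(cons(cons(0, a), cons(b, b)), s(cons(0, b))))))  →  cons(s(0), k(cons(0, b), cons(s(s(cons(a, 0))), cons(cons(cons(0, a), cons(b, b)), s(cons(0, b))))))   [R4 at 2.1.1]
2. cons(s(0), k(cons(0, b), cons(s(s(cons(a, 0))), cons(cons(cons(0, a), cons(b, b)), s(cons(0, b))))))  →  cons(s(0), cons(cons(cons(0, a), cons(b, b)), s(cons(0, b))))   [R6 at 2]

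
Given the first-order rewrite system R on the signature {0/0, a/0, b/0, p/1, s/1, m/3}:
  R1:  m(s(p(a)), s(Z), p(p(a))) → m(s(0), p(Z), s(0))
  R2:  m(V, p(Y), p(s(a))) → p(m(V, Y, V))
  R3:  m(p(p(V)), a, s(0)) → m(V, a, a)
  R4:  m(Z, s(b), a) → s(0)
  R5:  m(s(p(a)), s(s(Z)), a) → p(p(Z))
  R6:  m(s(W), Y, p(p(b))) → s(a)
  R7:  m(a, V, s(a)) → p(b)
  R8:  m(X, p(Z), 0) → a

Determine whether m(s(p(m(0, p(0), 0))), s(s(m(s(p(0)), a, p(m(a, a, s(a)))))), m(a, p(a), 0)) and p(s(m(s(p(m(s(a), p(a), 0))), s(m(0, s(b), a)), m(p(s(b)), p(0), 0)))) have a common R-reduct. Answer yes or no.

Reduce t₁ = m(s(p(m(0, p(0), 0))), s(s(m(s(p(0)), a, p(m(a, a, s(a)))))), m(a, p(a), 0)):
1. m(s(p(m(0, p(0), 0))), s(s(m(s(p(0)), a, p(m(a, a, s(a)))))), m(a, p(a), 0))  →  m(s(p(a)), s(s(m(s(p(0)), a, p(m(a, a, s(a)))))), m(a, p(a), 0))   [R8 at 1.1.1]
2. m(s(p(a)), s(s(m(s(p(0)), a, p(m(a, a, s(a)))))), m(a, p(a), 0))  →  m(s(p(a)), s(s(m(s(p(0)), a, p(p(b))))), m(a, p(a), 0))   [R7 at 2.1.1.3.1]
3. m(s(p(a)), s(s(m(s(p(0)), a, p(p(b))))), m(a, p(a), 0))  →  m(s(p(a)), s(s(s(a))), m(a, p(a), 0))   [R6 at 2.1.1]
4. m(s(p(a)), s(s(s(a))), m(a, p(a), 0))  →  m(s(p(a)), s(s(s(a))), a)   [R8 at 3]
5. m(s(p(a)), s(s(s(a))), a)  →  p(p(s(a)))   [R5 at ε]

Reduce t₂ = p(s(m(s(p(m(s(a), p(a), 0))), s(m(0, s(b), a)), m(p(s(b)), p(0), 0)))):
1. p(s(m(s(p(m(s(a), p(a), 0))), s(m(0, s(b), a)), m(p(s(b)), p(0), 0))))  →  p(s(m(s(p(a)), s(m(0, s(b), a)), m(p(s(b)), p(0), 0))))   [R8 at 1.1.1.1.1]
2. p(s(m(s(p(a)), s(m(0, s(b), a)), m(p(s(b)), p(0), 0))))  →  p(s(m(s(p(a)), s(s(0)), m(p(s(b)), p(0), 0))))   [R4 at 1.1.2.1]
3. p(s(m(s(p(a)), s(s(0)), m(p(s(b)), p(0), 0))))  →  p(s(m(s(p(a)), s(s(0)), a)))   [R8 at 1.1.3]
4. p(s(m(s(p(a)), s(s(0)), a)))  →  p(s(p(p(0))))   [R5 at 1.1]

no — NF(t₁) = p(p(s(a))), NF(t₂) = p(s(p(p(0))))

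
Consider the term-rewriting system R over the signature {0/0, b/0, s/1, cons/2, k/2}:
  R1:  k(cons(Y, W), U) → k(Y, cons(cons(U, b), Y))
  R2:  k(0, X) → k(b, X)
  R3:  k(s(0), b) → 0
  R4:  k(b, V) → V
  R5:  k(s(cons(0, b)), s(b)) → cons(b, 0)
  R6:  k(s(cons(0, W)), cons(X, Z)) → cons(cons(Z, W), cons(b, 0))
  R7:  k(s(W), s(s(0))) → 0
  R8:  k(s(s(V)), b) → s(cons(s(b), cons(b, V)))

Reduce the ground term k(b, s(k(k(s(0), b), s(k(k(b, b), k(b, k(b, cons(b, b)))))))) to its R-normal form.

1. k(b, s(k(k(s(0), b), s(k(k(b, b), k(b, k(b, cons(b, b))))))))  →  s(k(k(s(0), b), s(k(k(b, b), k(b, k(b, cons(b, b)))))))   [R4 at ε]
2. s(k(k(s(0), b), s(k(k(b, b), k(b, k(b, cons(b, b)))))))  →  s(k(0, s(k(k(b, b), k(b, k(b, cons(b, b)))))))   [R3 at 1.1]
3. s(k(0, s(k(k(b, b), k(b, k(b, cons(b, b)))))))  →  s(k(b, s(k(k(b, b), k(b, k(b, cons(b, b)))))))   [R2 at 1]
4. s(k(b, s(k(k(b, b), k(b, k(b, cons(b, b)))))))  →  s(s(k(k(b, b), k(b, k(b, cons(b, b))))))   [R4 at 1]
5. s(s(k(k(b, b), k(b, k(b, cons(b, b))))))  →  s(s(k(b, k(b, k(b, cons(b, b))))))   [R4 at 1.1.1]
6. s(s(k(b, k(b, k(b, cons(b, b))))))  →  s(s(k(b, k(b, cons(b, b)))))   [R4 at 1.1]
7. s(s(k(b, k(b, cons(b, b)))))  →  s(s(k(b, cons(b, b))))   [R4 at 1.1]
8. s(s(k(b, cons(b, b))))  →  s(s(cons(b, b)))   [R4 at 1.1]

s(s(cons(b, b)))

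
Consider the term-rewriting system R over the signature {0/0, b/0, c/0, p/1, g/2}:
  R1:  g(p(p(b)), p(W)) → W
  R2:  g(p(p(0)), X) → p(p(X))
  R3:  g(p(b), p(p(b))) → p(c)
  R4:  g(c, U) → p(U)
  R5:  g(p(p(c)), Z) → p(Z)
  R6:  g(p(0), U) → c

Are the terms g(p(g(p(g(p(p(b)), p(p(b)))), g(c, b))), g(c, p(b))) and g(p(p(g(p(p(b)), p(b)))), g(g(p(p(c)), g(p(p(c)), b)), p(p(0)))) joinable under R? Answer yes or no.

no — NF(t₁) = p(c), NF(t₂) = 0

Reduce t₁ = g(p(g(p(g(p(p(b)), p(p(b)))), g(c, b))), g(c, p(b))):
1. g(p(g(p(g(p(p(b)), p(p(b)))), g(c, b))), g(c, p(b)))  →  g(p(g(p(p(b)), g(c, b))), g(c, p(b)))   [R1 at 1.1.1.1]
2. g(p(g(p(p(b)), g(c, b))), g(c, p(b)))  →  g(p(g(p(p(b)), p(b))), g(c, p(b)))   [R4 at 1.1.2]
3. g(p(g(p(p(b)), p(b))), g(c, p(b)))  →  g(p(b), g(c, p(b)))   [R1 at 1.1]
4. g(p(b), g(c, p(b)))  →  g(p(b), p(p(b)))   [R4 at 2]
5. g(p(b), p(p(b)))  →  p(c)   [R3 at ε]

Reduce t₂ = g(p(p(g(p(p(b)), p(b)))), g(g(p(p(c)), g(p(p(c)), b)), p(p(0)))):
1. g(p(p(g(p(p(b)), p(b)))), g(g(p(p(c)), g(p(p(c)), b)), p(p(0))))  →  g(p(p(b)), g(g(p(p(c)), g(p(p(c)), b)), p(p(0))))   [R1 at 1.1.1]
2. g(p(p(b)), g(g(p(p(c)), g(p(p(c)), b)), p(p(0))))  →  g(p(p(b)), g(p(g(p(p(c)), b)), p(p(0))))   [R5 at 2.1]
3. g(p(p(b)), g(p(g(p(p(c)), b)), p(p(0))))  →  g(p(p(b)), g(p(p(b)), p(p(0))))   [R5 at 2.1.1]
4. g(p(p(b)), g(p(p(b)), p(p(0))))  →  g(p(p(b)), p(0))   [R1 at 2]
5. g(p(p(b)), p(0))  →  0   [R1 at ε]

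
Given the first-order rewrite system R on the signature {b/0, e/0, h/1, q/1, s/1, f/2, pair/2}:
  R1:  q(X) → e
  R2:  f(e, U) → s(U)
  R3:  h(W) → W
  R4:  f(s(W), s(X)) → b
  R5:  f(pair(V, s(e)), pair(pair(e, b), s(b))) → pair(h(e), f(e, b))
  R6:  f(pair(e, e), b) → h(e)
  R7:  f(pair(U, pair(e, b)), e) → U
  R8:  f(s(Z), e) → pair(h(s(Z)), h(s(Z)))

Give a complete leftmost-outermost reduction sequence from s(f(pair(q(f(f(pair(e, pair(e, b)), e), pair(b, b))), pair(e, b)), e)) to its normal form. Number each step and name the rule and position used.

s(e)

1. s(f(pair(q(f(f(pair(e, pair(e, b)), e), pair(b, b))), pair(e, b)), e))  →  s(q(f(f(pair(e, pair(e, b)), e), pair(b, b))))   [R7 at 1]
2. s(q(f(f(pair(e, pair(e, b)), e), pair(b, b))))  →  s(e)   [R1 at 1]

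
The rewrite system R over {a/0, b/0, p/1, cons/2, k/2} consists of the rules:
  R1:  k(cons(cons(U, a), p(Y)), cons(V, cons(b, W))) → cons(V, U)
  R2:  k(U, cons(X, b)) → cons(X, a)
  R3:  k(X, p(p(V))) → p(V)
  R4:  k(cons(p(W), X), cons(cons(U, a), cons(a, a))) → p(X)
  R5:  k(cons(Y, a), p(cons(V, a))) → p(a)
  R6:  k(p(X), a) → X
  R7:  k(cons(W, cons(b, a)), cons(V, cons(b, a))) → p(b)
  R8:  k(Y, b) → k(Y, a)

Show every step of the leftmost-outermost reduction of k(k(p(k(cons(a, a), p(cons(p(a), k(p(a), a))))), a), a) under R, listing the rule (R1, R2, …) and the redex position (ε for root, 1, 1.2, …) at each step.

1. k(k(p(k(cons(a, a), p(cons(p(a), k(p(a), a))))), a), a)  →  k(k(cons(a, a), p(cons(p(a), k(p(a), a)))), a)   [R6 at 1]
2. k(k(cons(a, a), p(cons(p(a), k(p(a), a)))), a)  →  k(k(cons(a, a), p(cons(p(a), a))), a)   [R6 at 1.2.1.2]
3. k(k(cons(a, a), p(cons(p(a), a))), a)  →  k(p(a), a)   [R5 at 1]
4. k(p(a), a)  →  a   [R6 at ε]

a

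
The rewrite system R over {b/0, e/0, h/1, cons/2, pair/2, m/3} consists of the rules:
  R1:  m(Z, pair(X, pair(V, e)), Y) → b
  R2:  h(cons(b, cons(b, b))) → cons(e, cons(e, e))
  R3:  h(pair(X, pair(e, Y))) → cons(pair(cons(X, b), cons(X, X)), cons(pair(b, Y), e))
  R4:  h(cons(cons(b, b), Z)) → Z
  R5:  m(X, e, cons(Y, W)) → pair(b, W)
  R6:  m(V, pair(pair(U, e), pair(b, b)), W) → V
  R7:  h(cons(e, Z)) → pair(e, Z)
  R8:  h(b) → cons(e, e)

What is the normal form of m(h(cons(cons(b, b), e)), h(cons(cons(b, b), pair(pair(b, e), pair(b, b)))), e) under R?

1. m(h(cons(cons(b, b), e)), h(cons(cons(b, b), pair(pair(b, e), pair(b, b)))), e)  →  m(e, h(cons(cons(b, b), pair(pair(b, e), pair(b, b)))), e)   [R4 at 1]
2. m(e, h(cons(cons(b, b), pair(pair(b, e), pair(b, b)))), e)  →  m(e, pair(pair(b, e), pair(b, b)), e)   [R4 at 2]
3. m(e, pair(pair(b, e), pair(b, b)), e)  →  e   [R6 at ε]

e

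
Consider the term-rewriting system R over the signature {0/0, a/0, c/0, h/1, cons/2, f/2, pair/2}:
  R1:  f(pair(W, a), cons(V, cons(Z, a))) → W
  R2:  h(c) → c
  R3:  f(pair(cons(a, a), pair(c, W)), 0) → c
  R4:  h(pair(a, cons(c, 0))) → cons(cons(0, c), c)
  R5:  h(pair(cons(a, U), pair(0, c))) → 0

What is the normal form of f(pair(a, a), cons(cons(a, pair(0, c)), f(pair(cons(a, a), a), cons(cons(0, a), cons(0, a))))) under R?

1. f(pair(a, a), cons(cons(a, pair(0, c)), f(pair(cons(a, a), a), cons(cons(0, a), cons(0, a)))))  →  f(pair(a, a), cons(cons(a, pair(0, c)), cons(a, a)))   [R1 at 2.2]
2. f(pair(a, a), cons(cons(a, pair(0, c)), cons(a, a)))  →  a   [R1 at ε]

a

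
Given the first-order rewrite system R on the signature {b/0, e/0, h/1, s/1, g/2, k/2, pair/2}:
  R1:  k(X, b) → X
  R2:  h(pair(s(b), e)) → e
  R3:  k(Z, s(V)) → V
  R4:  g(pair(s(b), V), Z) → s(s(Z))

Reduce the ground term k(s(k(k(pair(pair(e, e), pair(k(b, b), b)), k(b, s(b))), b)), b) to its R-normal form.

1. k(s(k(k(pair(pair(e, e), pair(k(b, b), b)), k(b, s(b))), b)), b)  →  s(k(k(pair(pair(e, e), pair(k(b, b), b)), k(b, s(b))), b))   [R1 at ε]
2. s(k(k(pair(pair(e, e), pair(k(b, b), b)), k(b, s(b))), b))  →  s(k(pair(pair(e, e), pair(k(b, b), b)), k(b, s(b))))   [R1 at 1]
3. s(k(pair(pair(e, e), pair(k(b, b), b)), k(b, s(b))))  →  s(k(pair(pair(e, e), pair(b, b)), k(b, s(b))))   [R1 at 1.1.2.1]
4. s(k(pair(pair(e, e), pair(b, b)), k(b, s(b))))  →  s(k(pair(pair(e, e), pair(b, b)), b))   [R3 at 1.2]
5. s(k(pair(pair(e, e), pair(b, b)), b))  →  s(pair(pair(e, e), pair(b, b)))   [R1 at 1]

s(pair(pair(e, e), pair(b, b)))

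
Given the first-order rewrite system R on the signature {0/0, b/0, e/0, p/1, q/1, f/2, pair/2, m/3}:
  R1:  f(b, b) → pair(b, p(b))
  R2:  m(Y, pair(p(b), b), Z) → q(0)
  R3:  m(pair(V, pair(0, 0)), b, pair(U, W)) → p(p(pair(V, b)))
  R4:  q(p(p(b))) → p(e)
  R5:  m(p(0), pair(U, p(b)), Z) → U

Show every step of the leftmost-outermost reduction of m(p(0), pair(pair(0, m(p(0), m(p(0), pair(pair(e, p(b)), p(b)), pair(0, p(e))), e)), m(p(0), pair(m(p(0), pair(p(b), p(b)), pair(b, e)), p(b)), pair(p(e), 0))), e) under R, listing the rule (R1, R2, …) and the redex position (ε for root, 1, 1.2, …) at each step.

1. m(p(0), pair(pair(0, m(p(0), m(p(0), pair(pair(e, p(b)), p(b)), pair(0, p(e))), e)), m(p(0), pair(m(p(0), pair(p(b), p(b)), pair(b, e)), p(b)), pair(p(e), 0))), e)  →  m(p(0), pair(pair(0, m(p(0), pair(e, p(b)), e)), m(p(0), pair(m(p(0), pair(p(b), p(b)), pair(b, e)), p(b)), pair(p(e), 0))), e)   [R5 at 2.1.2.2]
2. m(p(0), pair(pair(0, m(p(0), pair(e, p(b)), e)), m(p(0), pair(m(p(0), pair(p(b), p(b)), pair(b, e)), p(b)), pair(p(e), 0))), e)  →  m(p(0), pair(pair(0, e), m(p(0), pair(m(p(0), pair(p(b), p(b)), pair(b, e)), p(b)), pair(p(e), 0))), e)   [R5 at 2.1.2]
3. m(p(0), pair(pair(0, e), m(p(0), pair(m(p(0), pair(p(b), p(b)), pair(b, e)), p(b)), pair(p(e), 0))), e)  →  m(p(0), pair(pair(0, e), m(p(0), pair(p(b), p(b)), pair(b, e))), e)   [R5 at 2.2]
4. m(p(0), pair(pair(0, e), m(p(0), pair(p(b), p(b)), pair(b, e))), e)  →  m(p(0), pair(pair(0, e), p(b)), e)   [R5 at 2.2]
5. m(p(0), pair(pair(0, e), p(b)), e)  →  pair(0, e)   [R5 at ε]

pair(0, e)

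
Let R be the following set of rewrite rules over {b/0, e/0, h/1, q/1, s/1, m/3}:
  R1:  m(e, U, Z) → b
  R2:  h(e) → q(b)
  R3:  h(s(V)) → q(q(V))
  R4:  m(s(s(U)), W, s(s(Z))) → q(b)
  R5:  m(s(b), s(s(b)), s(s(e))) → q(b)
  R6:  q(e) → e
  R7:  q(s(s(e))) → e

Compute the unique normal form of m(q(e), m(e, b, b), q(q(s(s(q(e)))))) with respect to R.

b

1. m(q(e), m(e, b, b), q(q(s(s(q(e))))))  →  m(e, m(e, b, b), q(q(s(s(q(e))))))   [R6 at 1]
2. m(e, m(e, b, b), q(q(s(s(q(e))))))  →  b   [R1 at ε]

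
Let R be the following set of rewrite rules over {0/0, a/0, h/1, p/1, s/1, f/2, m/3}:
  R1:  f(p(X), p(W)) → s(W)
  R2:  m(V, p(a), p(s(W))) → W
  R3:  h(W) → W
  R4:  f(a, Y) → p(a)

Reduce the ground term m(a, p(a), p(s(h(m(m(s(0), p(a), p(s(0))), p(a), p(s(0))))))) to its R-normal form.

1. m(a, p(a), p(s(h(m(m(s(0), p(a), p(s(0))), p(a), p(s(0)))))))  →  h(m(m(s(0), p(a), p(s(0))), p(a), p(s(0))))   [R2 at ε]
2. h(m(m(s(0), p(a), p(s(0))), p(a), p(s(0))))  →  m(m(s(0), p(a), p(s(0))), p(a), p(s(0)))   [R3 at ε]
3. m(m(s(0), p(a), p(s(0))), p(a), p(s(0)))  →  0   [R2 at ε]

0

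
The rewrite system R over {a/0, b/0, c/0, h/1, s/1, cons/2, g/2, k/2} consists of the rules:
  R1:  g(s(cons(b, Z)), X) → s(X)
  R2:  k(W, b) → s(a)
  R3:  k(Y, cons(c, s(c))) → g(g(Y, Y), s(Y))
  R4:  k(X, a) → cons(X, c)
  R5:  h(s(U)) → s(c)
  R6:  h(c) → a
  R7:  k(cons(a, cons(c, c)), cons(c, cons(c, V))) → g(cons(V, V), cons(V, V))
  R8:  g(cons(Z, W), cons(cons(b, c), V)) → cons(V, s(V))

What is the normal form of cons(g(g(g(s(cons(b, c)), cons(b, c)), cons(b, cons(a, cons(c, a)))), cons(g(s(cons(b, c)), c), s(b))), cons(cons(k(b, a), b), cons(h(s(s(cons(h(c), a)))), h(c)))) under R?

1. cons(g(g(g(s(cons(b, c)), cons(b, c)), cons(b, cons(a, cons(c, a)))), cons(g(s(cons(b, c)), c), s(b))), cons(cons(k(b, a), b), cons(h(s(s(cons(h(c), a)))), h(c))))  →  cons(g(g(s(cons(b, c)), cons(b, cons(a, cons(c, a)))), cons(g(s(cons(b, c)), c), s(b))), cons(cons(k(b, a), b), cons(h(s(s(cons(h(c), a)))), h(c))))   [R1 at 1.1.1]
2. cons(g(g(s(cons(b, c)), cons(b, cons(a, cons(c, a)))), cons(g(s(cons(b, c)), c), s(b))), cons(cons(k(b, a), b), cons(h(s(s(cons(h(c), a)))), h(c))))  →  cons(g(s(cons(b, cons(a, cons(c, a)))), cons(g(s(cons(b, c)), c), s(b))), cons(cons(k(b, a), b), cons(h(s(s(cons(h(c), a)))), h(c))))   [R1 at 1.1]
3. cons(g(s(cons(b, cons(a, cons(c, a)))), cons(g(s(cons(b, c)), c), s(b))), cons(cons(k(b, a), b), cons(h(s(s(cons(h(c), a)))), h(c))))  →  cons(s(cons(g(s(cons(b, c)), c), s(b))), cons(cons(k(b, a), b), cons(h(s(s(cons(h(c), a)))), h(c))))   [R1 at 1]
4. cons(s(cons(g(s(cons(b, c)), c), s(b))), cons(cons(k(b, a), b), cons(h(s(s(cons(h(c), a)))), h(c))))  →  cons(s(cons(s(c), s(b))), cons(cons(k(b, a), b), cons(h(s(s(cons(h(c), a)))), h(c))))   [R1 at 1.1.1]
5. cons(s(cons(s(c), s(b))), cons(cons(k(b, a), b), cons(h(s(s(cons(h(c), a)))), h(c))))  →  cons(s(cons(s(c), s(b))), cons(cons(cons(b, c), b), cons(h(s(s(cons(h(c), a)))), h(c))))   [R4 at 2.1.1]
6. cons(s(cons(s(c), s(b))), cons(cons(cons(b, c), b), cons(h(s(s(cons(h(c), a)))), h(c))))  →  cons(s(cons(s(c), s(b))), cons(cons(cons(b, c), b), cons(s(c), h(c))))   [R5 at 2.2.1]
7. cons(s(cons(s(c), s(b))), cons(cons(cons(b, c), b), cons(s(c), h(c))))  →  cons(s(cons(s(c), s(b))), cons(cons(cons(b, c), b), cons(s(c), a)))   [R6 at 2.2.2]

cons(s(cons(s(c), s(b))), cons(cons(cons(b, c), b), cons(s(c), a)))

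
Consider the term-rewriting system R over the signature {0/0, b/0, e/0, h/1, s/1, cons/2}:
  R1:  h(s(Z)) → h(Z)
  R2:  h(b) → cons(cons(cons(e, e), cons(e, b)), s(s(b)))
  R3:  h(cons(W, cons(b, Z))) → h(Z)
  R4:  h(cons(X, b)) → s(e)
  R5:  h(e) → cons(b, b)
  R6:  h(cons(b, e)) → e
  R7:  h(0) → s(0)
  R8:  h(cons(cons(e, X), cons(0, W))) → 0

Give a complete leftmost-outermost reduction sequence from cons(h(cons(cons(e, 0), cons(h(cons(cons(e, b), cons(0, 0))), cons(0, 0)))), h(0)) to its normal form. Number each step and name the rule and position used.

1. cons(h(cons(cons(e, 0), cons(h(cons(cons(e, b), cons(0, 0))), cons(0, 0)))), h(0))  →  cons(h(cons(cons(e, 0), cons(0, cons(0, 0)))), h(0))   [R8 at 1.1.2.1]
2. cons(h(cons(cons(e, 0), cons(0, cons(0, 0)))), h(0))  →  cons(0, h(0))   [R8 at 1]
3. cons(0, h(0))  →  cons(0, s(0))   [R7 at 2]

cons(0, s(0))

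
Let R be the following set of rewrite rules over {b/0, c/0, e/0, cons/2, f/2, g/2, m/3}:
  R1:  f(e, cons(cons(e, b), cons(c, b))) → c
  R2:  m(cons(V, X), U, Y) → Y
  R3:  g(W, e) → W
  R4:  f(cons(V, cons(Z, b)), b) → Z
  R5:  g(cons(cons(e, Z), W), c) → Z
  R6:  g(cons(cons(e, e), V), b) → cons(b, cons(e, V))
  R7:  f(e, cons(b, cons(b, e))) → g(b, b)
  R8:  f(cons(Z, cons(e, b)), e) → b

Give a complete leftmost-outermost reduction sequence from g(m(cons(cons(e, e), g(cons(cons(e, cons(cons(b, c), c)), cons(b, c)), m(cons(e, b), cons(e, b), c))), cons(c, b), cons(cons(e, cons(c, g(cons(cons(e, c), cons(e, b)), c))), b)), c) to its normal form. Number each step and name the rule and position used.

1. g(m(cons(cons(e, e), g(cons(cons(e, cons(cons(b, c), c)), cons(b, c)), m(cons(e, b), cons(e, b), c))), cons(c, b), cons(cons(e, cons(c, g(cons(cons(e, c), cons(e, b)), c))), b)), c)  →  g(cons(cons(e, cons(c, g(cons(cons(e, c), cons(e, b)), c))), b), c)   [R2 at 1]
2. g(cons(cons(e, cons(c, g(cons(cons(e, c), cons(e, b)), c))), b), c)  →  cons(c, g(cons(cons(e, c), cons(e, b)), c))   [R5 at ε]
3. cons(c, g(cons(cons(e, c), cons(e, b)), c))  →  cons(c, c)   [R5 at 2]

cons(c, c)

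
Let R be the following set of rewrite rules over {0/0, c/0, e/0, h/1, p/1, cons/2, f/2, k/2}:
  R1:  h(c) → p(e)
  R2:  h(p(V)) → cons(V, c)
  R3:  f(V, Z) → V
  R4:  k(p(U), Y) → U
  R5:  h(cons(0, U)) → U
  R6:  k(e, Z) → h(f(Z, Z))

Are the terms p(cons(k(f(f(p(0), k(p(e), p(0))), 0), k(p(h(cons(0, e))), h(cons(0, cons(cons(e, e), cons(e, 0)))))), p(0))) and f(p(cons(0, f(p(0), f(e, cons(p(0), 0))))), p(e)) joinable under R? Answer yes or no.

yes — NF(t₁) = p(cons(0, p(0))), NF(t₂) = p(cons(0, p(0)))

Reduce t₁ = p(cons(k(f(f(p(0), k(p(e), p(0))), 0), k(p(h(cons(0, e))), h(cons(0, cons(cons(e, e), cons(e, 0)))))), p(0))):
1. p(cons(k(f(f(p(0), k(p(e), p(0))), 0), k(p(h(cons(0, e))), h(cons(0, cons(cons(e, e), cons(e, 0)))))), p(0)))  →  p(cons(k(f(p(0), k(p(e), p(0))), k(p(h(cons(0, e))), h(cons(0, cons(cons(e, e), cons(e, 0)))))), p(0)))   [R3 at 1.1.1]
2. p(cons(k(f(p(0), k(p(e), p(0))), k(p(h(cons(0, e))), h(cons(0, cons(cons(e, e), cons(e, 0)))))), p(0)))  →  p(cons(k(p(0), k(p(h(cons(0, e))), h(cons(0, cons(cons(e, e), cons(e, 0)))))), p(0)))   [R3 at 1.1.1]
3. p(cons(k(p(0), k(p(h(cons(0, e))), h(cons(0, cons(cons(e, e), cons(e, 0)))))), p(0)))  →  p(cons(0, p(0)))   [R4 at 1.1]

Reduce t₂ = f(p(cons(0, f(p(0), f(e, cons(p(0), 0))))), p(e)):
1. f(p(cons(0, f(p(0), f(e, cons(p(0), 0))))), p(e))  →  p(cons(0, f(p(0), f(e, cons(p(0), 0)))))   [R3 at ε]
2. p(cons(0, f(p(0), f(e, cons(p(0), 0)))))  →  p(cons(0, p(0)))   [R3 at 1.2]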